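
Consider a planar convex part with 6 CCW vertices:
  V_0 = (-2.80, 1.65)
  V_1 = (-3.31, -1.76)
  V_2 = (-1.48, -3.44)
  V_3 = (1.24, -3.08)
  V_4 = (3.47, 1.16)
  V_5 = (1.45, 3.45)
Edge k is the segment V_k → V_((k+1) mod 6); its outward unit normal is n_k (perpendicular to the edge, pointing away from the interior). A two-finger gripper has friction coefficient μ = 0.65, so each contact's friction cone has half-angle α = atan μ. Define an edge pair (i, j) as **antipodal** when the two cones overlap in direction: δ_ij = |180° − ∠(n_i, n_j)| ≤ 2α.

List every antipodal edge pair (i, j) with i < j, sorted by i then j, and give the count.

α = atan 0.65 = 33.02°;  2α = 66.05°
n_0 = (-0.9890, +0.1479)
n_1 = (-0.6763, -0.7367)
n_2 = (+0.1312, -0.9914)
n_3 = (+0.8851, -0.4655)
n_4 = (+0.7499, +0.6615)
n_5 = (-0.3900, +0.9208)
  (0,1): δ = 124.05°  ·
  (0,2): δ = 73.95°  ·
  (0,3): δ = 19.24°  ✓
  (0,4): δ = 49.92°  ✓
  (0,5): δ = 121.46°  ·
  (1,2): δ = 129.91°  ·
  (1,3): δ = 75.19°  ·
  (1,4): δ = 6.03°  ✓
  (1,5): δ = 65.51°  ✓
  (2,3): δ = 125.28°  ·
  (2,4): δ = 56.12°  ✓
  (2,5): δ = 15.41°  ✓
  (3,4): δ = 110.84°  ·
  (3,5): δ = 39.30°  ✓
  (4,5): δ = 108.46°  ·
antipodal pairs: 7

count = 7; pairs: (0,3), (0,4), (1,4), (1,5), (2,4), (2,5), (3,5)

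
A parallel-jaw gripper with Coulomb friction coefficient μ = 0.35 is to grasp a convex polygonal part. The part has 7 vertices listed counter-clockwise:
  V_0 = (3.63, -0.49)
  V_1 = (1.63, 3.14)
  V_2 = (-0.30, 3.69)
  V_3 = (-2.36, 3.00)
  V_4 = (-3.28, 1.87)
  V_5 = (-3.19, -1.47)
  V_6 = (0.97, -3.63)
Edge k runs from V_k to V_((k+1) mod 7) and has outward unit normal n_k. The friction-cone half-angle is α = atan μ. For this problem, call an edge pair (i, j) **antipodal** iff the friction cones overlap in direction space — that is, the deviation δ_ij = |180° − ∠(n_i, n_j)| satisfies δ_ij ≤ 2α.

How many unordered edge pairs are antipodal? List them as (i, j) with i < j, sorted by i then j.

α = atan 0.35 = 19.29°;  2α = 38.58°
n_0 = (+0.8759, +0.4826)
n_1 = (+0.2741, +0.9617)
n_2 = (-0.3176, +0.9482)
n_3 = (-0.7755, +0.6314)
n_4 = (-0.9996, -0.0269)
n_5 = (-0.4608, -0.8875)
n_6 = (+0.7630, -0.6464)
  (0,1): δ = 134.76°  ·
  (0,2): δ = 100.33°  ·
  (0,3): δ = 68.00°  ·
  (0,4): δ = 27.31°  ✓
  (0,5): δ = 33.71°  ✓
  (0,6): δ = 110.88°  ·
  (1,2): δ = 145.58°  ·
  (1,3): δ = 113.24°  ·
  (1,4): δ = 72.55°  ·
  (1,5): δ = 11.53°  ✓
  (1,6): δ = 65.64°  ·
  (2,3): δ = 147.67°  ·
  (2,4): δ = 106.97°  ·
  (2,5): δ = 45.96°  ·
  (2,6): δ = 31.21°  ✓
  (3,4): δ = 139.31°  ·
  (3,5): δ = 78.29°  ·
  (3,6): δ = 1.12°  ✓
  (4,5): δ = 118.98°  ·
  (4,6): δ = 41.81°  ·
  (5,6): δ = 102.83°  ·
antipodal pairs: 5

count = 5; pairs: (0,4), (0,5), (1,5), (2,6), (3,6)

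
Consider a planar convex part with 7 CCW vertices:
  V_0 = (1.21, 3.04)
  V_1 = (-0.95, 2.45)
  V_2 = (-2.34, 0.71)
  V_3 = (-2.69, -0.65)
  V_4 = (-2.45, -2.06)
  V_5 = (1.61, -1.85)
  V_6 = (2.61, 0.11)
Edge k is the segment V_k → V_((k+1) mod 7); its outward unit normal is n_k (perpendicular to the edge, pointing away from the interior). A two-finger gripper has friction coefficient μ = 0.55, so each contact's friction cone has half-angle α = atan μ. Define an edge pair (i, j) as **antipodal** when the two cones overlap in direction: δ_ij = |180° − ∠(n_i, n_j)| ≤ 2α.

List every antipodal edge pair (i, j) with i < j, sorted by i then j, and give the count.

α = atan 0.55 = 28.81°;  2α = 57.62°
n_0 = (-0.2635, +0.9647)
n_1 = (-0.7813, +0.6241)
n_2 = (-0.9684, +0.2492)
n_3 = (-0.9858, -0.1678)
n_4 = (+0.0517, -0.9987)
n_5 = (+0.8908, -0.4545)
n_6 = (+0.9023, +0.4311)
  (0,1): δ = 143.90°  ·
  (0,2): δ = 119.71°  ·
  (0,3): δ = 95.62°  ·
  (0,4): δ = 12.32°  ✓
  (0,5): δ = 47.69°  ✓
  (0,6): δ = 100.26°  ·
  (1,2): δ = 155.81°  ·
  (1,3): δ = 131.72°  ·
  (1,4): δ = 48.42°  ✓
  (1,5): δ = 11.59°  ✓
  (1,6): δ = 64.16°  ·
  (2,3): δ = 155.91°  ·
  (2,4): δ = 72.61°  ·
  (2,5): δ = 12.60°  ✓
  (2,6): δ = 39.97°  ✓
  (3,4): δ = 96.70°  ·
  (3,5): δ = 36.69°  ✓
  (3,6): δ = 15.88°  ✓
  (4,5): δ = 119.99°  ·
  (4,6): δ = 67.42°  ·
  (5,6): δ = 127.43°  ·
antipodal pairs: 8

count = 8; pairs: (0,4), (0,5), (1,4), (1,5), (2,5), (2,6), (3,5), (3,6)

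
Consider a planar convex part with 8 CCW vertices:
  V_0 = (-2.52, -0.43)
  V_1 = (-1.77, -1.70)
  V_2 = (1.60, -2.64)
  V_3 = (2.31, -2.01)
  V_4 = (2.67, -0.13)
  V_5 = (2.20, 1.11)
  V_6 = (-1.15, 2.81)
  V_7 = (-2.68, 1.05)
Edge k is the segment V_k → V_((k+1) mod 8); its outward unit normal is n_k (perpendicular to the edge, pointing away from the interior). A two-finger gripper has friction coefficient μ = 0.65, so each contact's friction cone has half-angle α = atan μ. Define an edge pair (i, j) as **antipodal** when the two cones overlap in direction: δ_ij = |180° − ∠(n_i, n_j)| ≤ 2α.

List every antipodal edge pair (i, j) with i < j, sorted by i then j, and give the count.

α = atan 0.65 = 33.02°;  2α = 66.05°
n_0 = (-0.8611, -0.5085)
n_1 = (-0.2687, -0.9632)
n_2 = (+0.6637, -0.7480)
n_3 = (+0.9822, -0.1881)
n_4 = (+0.9351, +0.3544)
n_5 = (+0.4525, +0.8917)
n_6 = (-0.7547, +0.6561)
n_7 = (-0.9942, -0.1075)
  (0,1): δ = 136.15°  ·
  (0,2): δ = 78.98°  ·
  (0,3): δ = 41.40°  ✓
  (0,4): δ = 9.81°  ✓
  (0,5): δ = 32.53°  ✓
  (0,6): δ = 108.43°  ·
  (0,7): δ = 155.61°  ·
  (1,2): δ = 122.83°  ·
  (1,3): δ = 85.25°  ·
  (1,4): δ = 53.66°  ✓
  (1,5): δ = 11.32°  ✓
  (1,6): δ = 64.58°  ✓
  (1,7): δ = 111.76°  ·
  (2,3): δ = 142.42°  ·
  (2,4): δ = 110.83°  ·
  (2,5): δ = 68.49°  ·
  (2,6): δ = 7.42°  ✓
  (2,7): δ = 54.59°  ✓
  (3,4): δ = 148.40°  ·
  (3,5): δ = 106.07°  ·
  (3,6): δ = 30.16°  ✓
  (3,7): δ = 17.01°  ✓
  (4,5): δ = 137.66°  ·
  (4,6): δ = 61.76°  ✓
  (4,7): δ = 14.59°  ✓
  (5,6): δ = 104.09°  ·
  (5,7): δ = 56.92°  ✓
  (6,7): δ = 132.83°  ·
antipodal pairs: 13

count = 13; pairs: (0,3), (0,4), (0,5), (1,4), (1,5), (1,6), (2,6), (2,7), (3,6), (3,7), (4,6), (4,7), (5,7)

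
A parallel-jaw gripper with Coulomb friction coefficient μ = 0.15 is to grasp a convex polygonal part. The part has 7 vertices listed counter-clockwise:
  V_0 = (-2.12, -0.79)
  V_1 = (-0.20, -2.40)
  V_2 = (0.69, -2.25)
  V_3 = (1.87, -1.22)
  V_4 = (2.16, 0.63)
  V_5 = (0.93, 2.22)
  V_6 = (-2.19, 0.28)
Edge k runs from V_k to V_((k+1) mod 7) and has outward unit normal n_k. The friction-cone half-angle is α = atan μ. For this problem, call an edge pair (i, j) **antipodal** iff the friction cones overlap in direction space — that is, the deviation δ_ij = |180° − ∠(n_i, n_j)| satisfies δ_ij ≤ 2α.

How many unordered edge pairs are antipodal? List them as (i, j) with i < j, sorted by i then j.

α = atan 0.15 = 8.53°;  2α = 17.06°
n_0 = (-0.6425, -0.7663)
n_1 = (+0.1662, -0.9861)
n_2 = (+0.6576, -0.7534)
n_3 = (+0.9879, -0.1549)
n_4 = (+0.7910, +0.6119)
n_5 = (-0.5280, +0.8492)
n_6 = (-0.9979, -0.0653)
  (0,1): δ = 130.45°  ·
  (0,2): δ = 98.90°  ·
  (0,3): δ = 58.93°  ·
  (0,4): δ = 12.29°  ✓
  (0,5): δ = 71.85°  ·
  (0,6): δ = 133.72°  ·
  (1,2): δ = 148.45°  ·
  (1,3): δ = 108.48°  ·
  (1,4): δ = 61.84°  ·
  (1,5): δ = 22.31°  ·
  (1,6): δ = 84.18°  ·
  (2,3): δ = 140.03°  ·
  (2,4): δ = 93.39°  ·
  (2,5): δ = 9.24°  ✓
  (2,6): δ = 52.63°  ·
  (3,4): δ = 133.37°  ·
  (3,5): δ = 49.22°  ·
  (3,6): δ = 12.65°  ✓
  (4,5): δ = 95.85°  ·
  (4,6): δ = 33.98°  ·
  (5,6): δ = 118.13°  ·
antipodal pairs: 3

count = 3; pairs: (0,4), (2,5), (3,6)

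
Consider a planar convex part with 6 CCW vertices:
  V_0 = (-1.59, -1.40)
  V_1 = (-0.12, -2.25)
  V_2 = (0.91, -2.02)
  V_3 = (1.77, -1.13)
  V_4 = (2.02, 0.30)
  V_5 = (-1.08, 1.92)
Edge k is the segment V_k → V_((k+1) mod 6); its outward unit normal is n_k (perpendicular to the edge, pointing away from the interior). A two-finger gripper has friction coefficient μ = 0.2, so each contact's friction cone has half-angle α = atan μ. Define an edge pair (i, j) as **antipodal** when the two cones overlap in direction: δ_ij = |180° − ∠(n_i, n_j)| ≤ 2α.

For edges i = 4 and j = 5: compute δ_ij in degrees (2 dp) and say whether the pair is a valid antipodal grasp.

α = atan 0.2 = 11.31°;  2α = 22.62°
edge 4: e_4 = (-3.10, +1.62);  n_4 = (+0.4632, +0.8863)
edge 5: e_5 = (-0.51, -3.32);  n_5 = (-0.9884, +0.1518)
∠(n_4, n_5) = 108.86°
δ = |180° − 108.86°| = 71.14°
71.14° > 2α = 22.62°  →  invalid

δ = 71.14°, invalid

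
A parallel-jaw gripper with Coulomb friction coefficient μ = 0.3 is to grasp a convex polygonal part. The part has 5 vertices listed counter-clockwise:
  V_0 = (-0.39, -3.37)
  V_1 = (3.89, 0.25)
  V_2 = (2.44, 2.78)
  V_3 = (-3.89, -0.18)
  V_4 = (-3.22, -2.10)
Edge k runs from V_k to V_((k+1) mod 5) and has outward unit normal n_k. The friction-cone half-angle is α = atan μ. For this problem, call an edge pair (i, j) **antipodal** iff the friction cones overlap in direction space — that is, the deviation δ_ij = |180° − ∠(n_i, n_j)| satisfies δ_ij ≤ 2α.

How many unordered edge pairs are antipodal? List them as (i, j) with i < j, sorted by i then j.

count = 2; pairs: (0,2), (1,3)

α = atan 0.3 = 16.70°;  2α = 33.40°
n_0 = (+0.6458, -0.7635)
n_1 = (+0.8676, +0.4972)
n_2 = (-0.4236, +0.9059)
n_3 = (-0.9442, -0.3295)
n_4 = (-0.4094, -0.9123)
  (0,1): δ = 100.41°  ·
  (0,2): δ = 15.16°  ✓
  (0,3): δ = 69.01°  ·
  (0,4): δ = 115.61°  ·
  (1,2): δ = 94.76°  ·
  (1,3): δ = 10.58°  ✓
  (1,4): δ = 36.01°  ·
  (2,3): δ = 95.82°  ·
  (2,4): δ = 49.23°  ·
  (3,4): δ = 133.41°  ·
antipodal pairs: 2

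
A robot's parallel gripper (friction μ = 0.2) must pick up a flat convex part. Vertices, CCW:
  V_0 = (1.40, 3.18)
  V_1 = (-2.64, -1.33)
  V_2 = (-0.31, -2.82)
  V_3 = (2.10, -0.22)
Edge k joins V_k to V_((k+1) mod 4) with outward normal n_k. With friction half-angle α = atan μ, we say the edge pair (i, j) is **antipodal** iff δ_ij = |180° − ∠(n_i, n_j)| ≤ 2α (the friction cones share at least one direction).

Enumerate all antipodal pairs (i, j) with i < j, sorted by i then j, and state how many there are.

count = 1; pairs: (0,2)

α = atan 0.2 = 11.31°;  2α = 22.62°
n_0 = (-0.7449, +0.6672)
n_1 = (-0.5387, -0.8425)
n_2 = (+0.7334, -0.6798)
n_3 = (+0.9795, +0.2017)
  (0,1): δ = 80.74°  ·
  (0,2): δ = 0.97°  ✓
  (0,3): δ = 53.49°  ·
  (1,2): δ = 100.23°  ·
  (1,3): δ = 45.77°  ·
  (2,3): δ = 125.54°  ·
antipodal pairs: 1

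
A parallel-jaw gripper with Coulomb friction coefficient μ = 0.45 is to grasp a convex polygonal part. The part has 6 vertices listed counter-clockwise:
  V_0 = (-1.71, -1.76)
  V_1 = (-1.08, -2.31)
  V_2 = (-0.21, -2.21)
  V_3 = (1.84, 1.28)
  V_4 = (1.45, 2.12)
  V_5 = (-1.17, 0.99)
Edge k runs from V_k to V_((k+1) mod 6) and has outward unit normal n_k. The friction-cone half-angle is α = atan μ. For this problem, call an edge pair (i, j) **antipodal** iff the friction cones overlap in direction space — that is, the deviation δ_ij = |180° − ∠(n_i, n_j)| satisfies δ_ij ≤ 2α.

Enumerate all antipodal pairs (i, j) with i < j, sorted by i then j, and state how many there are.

α = atan 0.45 = 24.23°;  2α = 48.46°
n_0 = (-0.6577, -0.7533)
n_1 = (+0.1142, -0.9935)
n_2 = (+0.8623, -0.5065)
n_3 = (+0.9070, +0.4211)
n_4 = (-0.3960, +0.9182)
n_5 = (-0.9813, +0.1927)
  (0,1): δ = 132.32°  ·
  (0,2): δ = 79.31°  ·
  (0,3): δ = 23.97°  ✓
  (0,4): δ = 64.45°  ·
  (0,5): δ = 120.01°  ·
  (1,2): δ = 126.99°  ·
  (1,3): δ = 71.65°  ·
  (1,4): δ = 16.77°  ✓
  (1,5): δ = 72.33°  ·
  (2,3): δ = 124.67°  ·
  (2,4): δ = 36.24°  ✓
  (2,5): δ = 19.32°  ✓
  (3,4): δ = 91.57°  ·
  (3,5): δ = 36.01°  ✓
  (4,5): δ = 124.44°  ·
antipodal pairs: 5

count = 5; pairs: (0,3), (1,4), (2,4), (2,5), (3,5)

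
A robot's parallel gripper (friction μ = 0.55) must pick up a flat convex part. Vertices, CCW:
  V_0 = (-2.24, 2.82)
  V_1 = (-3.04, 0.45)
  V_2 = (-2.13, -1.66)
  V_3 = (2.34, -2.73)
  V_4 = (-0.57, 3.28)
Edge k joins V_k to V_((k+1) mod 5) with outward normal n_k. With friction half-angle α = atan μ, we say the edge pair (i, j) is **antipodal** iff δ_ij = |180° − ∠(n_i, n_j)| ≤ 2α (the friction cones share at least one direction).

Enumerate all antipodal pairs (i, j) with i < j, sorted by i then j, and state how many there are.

count = 4; pairs: (0,3), (1,3), (2,3), (2,4)

α = atan 0.55 = 28.81°;  2α = 57.62°
n_0 = (-0.9475, +0.3198)
n_1 = (-0.9182, -0.3960)
n_2 = (-0.2328, -0.9725)
n_3 = (+0.9000, +0.4358)
n_4 = (-0.2656, +0.9641)
  (0,1): δ = 138.02°  ·
  (0,2): δ = 84.81°  ·
  (0,3): δ = 44.49°  ✓
  (0,4): δ = 124.05°  ·
  (1,2): δ = 126.79°  ·
  (1,3): δ = 2.51°  ✓
  (1,4): δ = 82.07°  ·
  (2,3): δ = 50.70°  ✓
  (2,4): δ = 28.86°  ✓
  (3,4): δ = 100.44°  ·
antipodal pairs: 4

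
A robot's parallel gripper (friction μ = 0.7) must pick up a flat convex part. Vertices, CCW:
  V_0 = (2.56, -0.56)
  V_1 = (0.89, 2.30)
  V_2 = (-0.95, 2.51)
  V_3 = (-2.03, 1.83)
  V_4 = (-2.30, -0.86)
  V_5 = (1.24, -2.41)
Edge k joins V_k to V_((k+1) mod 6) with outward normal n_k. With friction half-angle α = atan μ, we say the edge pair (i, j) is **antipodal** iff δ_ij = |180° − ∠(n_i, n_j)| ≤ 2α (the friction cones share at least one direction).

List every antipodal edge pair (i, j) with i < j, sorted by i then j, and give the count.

α = atan 0.7 = 34.99°;  2α = 69.98°
n_0 = (+0.8636, +0.5042)
n_1 = (+0.1134, +0.9936)
n_2 = (-0.5328, +0.8462)
n_3 = (-0.9950, +0.0999)
n_4 = (-0.4011, -0.9160)
n_5 = (+0.8140, -0.5808)
  (0,1): δ = 126.79°  ·
  (0,2): δ = 88.09°  ·
  (0,3): δ = 36.01°  ✓
  (0,4): δ = 36.07°  ✓
  (0,5): δ = 114.21°  ·
  (1,2): δ = 141.29°  ·
  (1,3): δ = 89.22°  ·
  (1,4): δ = 17.14°  ✓
  (1,5): δ = 61.00°  ✓
  (2,3): δ = 127.93°  ·
  (2,4): δ = 55.84°  ✓
  (2,5): δ = 22.30°  ✓
  (3,4): δ = 107.91°  ·
  (3,5): δ = 29.78°  ✓
  (4,5): δ = 101.86°  ·
antipodal pairs: 7

count = 7; pairs: (0,3), (0,4), (1,4), (1,5), (2,4), (2,5), (3,5)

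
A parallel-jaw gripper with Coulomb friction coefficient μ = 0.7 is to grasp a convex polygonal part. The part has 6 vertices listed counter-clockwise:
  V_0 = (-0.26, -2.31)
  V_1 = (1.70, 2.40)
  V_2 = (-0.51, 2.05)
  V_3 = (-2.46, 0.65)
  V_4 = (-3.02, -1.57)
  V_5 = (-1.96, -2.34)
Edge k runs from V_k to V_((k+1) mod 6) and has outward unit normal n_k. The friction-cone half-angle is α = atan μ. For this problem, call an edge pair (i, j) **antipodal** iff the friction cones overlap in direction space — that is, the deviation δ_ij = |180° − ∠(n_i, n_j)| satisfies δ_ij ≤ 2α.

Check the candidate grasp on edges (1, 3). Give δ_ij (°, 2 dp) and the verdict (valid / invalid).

α = atan 0.7 = 34.99°;  2α = 69.98°
edge 1: e_1 = (-2.21, -0.35);  n_1 = (-0.1564, +0.9877)
edge 3: e_3 = (-0.56, -2.22);  n_3 = (-0.9696, +0.2446)
∠(n_1, n_3) = 66.84°
δ = |180° − 66.84°| = 113.16°
113.16° > 2α = 69.98°  →  invalid

δ = 113.16°, invalid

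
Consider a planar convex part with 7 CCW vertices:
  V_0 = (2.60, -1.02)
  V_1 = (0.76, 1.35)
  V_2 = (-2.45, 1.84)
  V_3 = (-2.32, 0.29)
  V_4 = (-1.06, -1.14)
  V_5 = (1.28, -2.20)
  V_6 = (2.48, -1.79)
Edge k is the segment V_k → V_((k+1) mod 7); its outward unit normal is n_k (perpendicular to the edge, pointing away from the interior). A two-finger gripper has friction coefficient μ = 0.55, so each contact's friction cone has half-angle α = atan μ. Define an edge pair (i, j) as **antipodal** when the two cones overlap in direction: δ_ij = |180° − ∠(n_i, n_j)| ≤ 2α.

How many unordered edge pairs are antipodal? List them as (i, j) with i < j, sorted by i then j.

α = atan 0.55 = 28.81°;  2α = 57.62°
n_0 = (+0.7899, +0.6132)
n_1 = (+0.1509, +0.9885)
n_2 = (-0.9965, -0.0836)
n_3 = (-0.7503, -0.6611)
n_4 = (-0.4126, -0.9109)
n_5 = (+0.3233, -0.9463)
n_6 = (+0.9881, -0.1540)
  (0,1): δ = 136.50°  ·
  (0,2): δ = 33.03°  ✓
  (0,3): δ = 3.56°  ✓
  (0,4): δ = 27.81°  ✓
  (0,5): δ = 71.04°  ·
  (0,6): δ = 133.32°  ·
  (1,2): δ = 76.53°  ·
  (1,3): δ = 39.94°  ✓
  (1,4): δ = 15.69°  ✓
  (1,5): δ = 27.54°  ✓
  (1,6): δ = 89.82°  ·
  (2,3): δ = 143.41°  ·
  (2,4): δ = 119.16°  ·
  (2,5): δ = 75.93°  ·
  (2,6): δ = 13.65°  ✓
  (3,4): δ = 155.75°  ·
  (3,5): δ = 112.52°  ·
  (3,6): δ = 50.24°  ✓
  (4,5): δ = 136.77°  ·
  (4,6): δ = 74.49°  ·
  (5,6): δ = 117.72°  ·
antipodal pairs: 8

count = 8; pairs: (0,2), (0,3), (0,4), (1,3), (1,4), (1,5), (2,6), (3,6)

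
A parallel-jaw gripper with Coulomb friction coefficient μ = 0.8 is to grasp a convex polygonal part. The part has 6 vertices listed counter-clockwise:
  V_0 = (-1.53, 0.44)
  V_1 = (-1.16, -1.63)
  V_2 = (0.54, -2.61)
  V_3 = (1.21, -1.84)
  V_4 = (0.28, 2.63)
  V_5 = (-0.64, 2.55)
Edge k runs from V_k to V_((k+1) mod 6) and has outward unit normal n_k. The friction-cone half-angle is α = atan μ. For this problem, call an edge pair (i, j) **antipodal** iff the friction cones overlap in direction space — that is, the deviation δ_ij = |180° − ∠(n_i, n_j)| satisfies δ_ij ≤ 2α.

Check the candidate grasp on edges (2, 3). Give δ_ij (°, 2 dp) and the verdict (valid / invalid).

δ = 127.22°, invalid

α = atan 0.8 = 38.66°;  2α = 77.32°
edge 2: e_2 = (+0.67, +0.77);  n_2 = (+0.7544, -0.6564)
edge 3: e_3 = (-0.93, +4.47);  n_3 = (+0.9790, +0.2037)
∠(n_2, n_3) = 52.78°
δ = |180° − 52.78°| = 127.22°
127.22° > 2α = 77.32°  →  invalid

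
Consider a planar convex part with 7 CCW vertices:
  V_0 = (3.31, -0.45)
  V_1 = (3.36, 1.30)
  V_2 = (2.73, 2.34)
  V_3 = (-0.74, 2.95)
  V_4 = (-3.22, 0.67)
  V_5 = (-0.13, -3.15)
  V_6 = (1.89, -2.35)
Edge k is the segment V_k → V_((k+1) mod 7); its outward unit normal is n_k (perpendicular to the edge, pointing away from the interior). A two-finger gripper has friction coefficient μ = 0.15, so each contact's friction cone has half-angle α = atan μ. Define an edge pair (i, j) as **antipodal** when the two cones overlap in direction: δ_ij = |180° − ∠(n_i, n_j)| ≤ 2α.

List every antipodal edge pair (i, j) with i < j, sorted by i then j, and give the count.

α = atan 0.15 = 8.53°;  2α = 17.06°
n_0 = (+0.9996, -0.0286)
n_1 = (+0.8553, +0.5181)
n_2 = (+0.1731, +0.9849)
n_3 = (-0.6768, +0.7362)
n_4 = (-0.7775, -0.6289)
n_5 = (+0.3682, -0.9297)
n_6 = (+0.8010, -0.5987)
  (0,1): δ = 147.16°  ·
  (0,2): δ = 98.33°  ·
  (0,3): δ = 45.77°  ·
  (0,4): δ = 40.61°  ·
  (0,5): δ = 113.24°  ·
  (0,6): δ = 144.86°  ·
  (1,2): δ = 131.18°  ·
  (1,3): δ = 78.61°  ·
  (1,4): δ = 7.76°  ✓
  (1,5): δ = 80.40°  ·
  (1,6): δ = 112.02°  ·
  (2,3): δ = 127.44°  ·
  (2,4): δ = 41.06°  ·
  (2,5): δ = 31.58°  ·
  (2,6): δ = 63.20°  ·
  (3,4): δ = 93.62°  ·
  (3,5): δ = 20.99°  ·
  (3,6): δ = 10.63°  ✓
  (4,5): δ = 107.36°  ·
  (4,6): δ = 75.74°  ·
  (5,6): δ = 148.38°  ·
antipodal pairs: 2

count = 2; pairs: (1,4), (3,6)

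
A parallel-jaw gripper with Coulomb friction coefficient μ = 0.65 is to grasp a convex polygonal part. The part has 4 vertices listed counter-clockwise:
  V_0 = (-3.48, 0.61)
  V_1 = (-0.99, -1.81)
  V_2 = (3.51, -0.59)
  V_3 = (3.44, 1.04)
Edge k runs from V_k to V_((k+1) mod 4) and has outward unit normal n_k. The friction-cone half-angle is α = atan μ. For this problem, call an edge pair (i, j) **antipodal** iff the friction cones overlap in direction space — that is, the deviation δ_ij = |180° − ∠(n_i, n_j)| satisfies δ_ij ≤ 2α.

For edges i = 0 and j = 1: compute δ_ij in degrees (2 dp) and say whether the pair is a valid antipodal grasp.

α = atan 0.65 = 33.02°;  2α = 66.05°
edge 0: e_0 = (+2.49, -2.42);  n_0 = (-0.6970, -0.7171)
edge 1: e_1 = (+4.50, +1.22);  n_1 = (+0.2617, -0.9652)
∠(n_0, n_1) = 59.35°
δ = |180° − 59.35°| = 120.65°
120.65° > 2α = 66.05°  →  invalid

δ = 120.65°, invalid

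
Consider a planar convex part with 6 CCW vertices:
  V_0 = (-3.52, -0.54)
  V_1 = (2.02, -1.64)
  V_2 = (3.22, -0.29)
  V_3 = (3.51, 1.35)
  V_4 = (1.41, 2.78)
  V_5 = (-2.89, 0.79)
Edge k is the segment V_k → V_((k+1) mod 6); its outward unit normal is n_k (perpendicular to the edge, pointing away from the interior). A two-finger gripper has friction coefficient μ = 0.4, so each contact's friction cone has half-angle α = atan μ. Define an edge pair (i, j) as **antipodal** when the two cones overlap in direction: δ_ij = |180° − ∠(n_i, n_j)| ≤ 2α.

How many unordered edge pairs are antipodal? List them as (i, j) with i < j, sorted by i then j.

count = 5; pairs: (0,3), (0,4), (1,4), (1,5), (2,5)

α = atan 0.4 = 21.80°;  2α = 43.60°
n_0 = (-0.1948, -0.9809)
n_1 = (+0.7474, -0.6644)
n_2 = (+0.9847, -0.1741)
n_3 = (+0.5628, +0.8266)
n_4 = (-0.4200, +0.9075)
n_5 = (-0.9037, +0.4281)
  (0,1): δ = 120.40°  ·
  (0,2): δ = 88.80°  ·
  (0,3): δ = 23.02°  ✓
  (0,4): δ = 36.06°  ✓
  (0,5): δ = 75.88°  ·
  (1,2): δ = 148.39°  ·
  (1,3): δ = 82.62°  ·
  (1,4): δ = 23.53°  ✓
  (1,5): δ = 16.29°  ✓
  (2,3): δ = 114.23°  ·
  (2,4): δ = 55.14°  ·
  (2,5): δ = 15.32°  ✓
  (3,4): δ = 120.91°  ·
  (3,5): δ = 81.09°  ·
  (4,5): δ = 140.18°  ·
antipodal pairs: 5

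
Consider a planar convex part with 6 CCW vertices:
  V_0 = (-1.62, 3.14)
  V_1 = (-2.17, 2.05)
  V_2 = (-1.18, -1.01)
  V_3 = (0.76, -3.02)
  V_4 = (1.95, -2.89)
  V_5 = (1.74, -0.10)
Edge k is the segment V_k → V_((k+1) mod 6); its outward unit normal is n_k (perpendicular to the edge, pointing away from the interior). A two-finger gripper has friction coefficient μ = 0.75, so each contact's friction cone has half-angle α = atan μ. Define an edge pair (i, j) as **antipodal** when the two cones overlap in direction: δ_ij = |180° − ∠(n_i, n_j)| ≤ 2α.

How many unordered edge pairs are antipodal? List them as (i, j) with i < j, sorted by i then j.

count = 8; pairs: (0,3), (0,4), (0,5), (1,4), (1,5), (2,4), (2,5), (3,5)

α = atan 0.75 = 36.87°;  2α = 73.74°
n_0 = (-0.8928, +0.4505)
n_1 = (-0.9514, -0.3078)
n_2 = (-0.7195, -0.6945)
n_3 = (+0.1086, -0.9941)
n_4 = (+0.9972, +0.0751)
n_5 = (+0.6941, +0.7198)
  (0,1): δ = 135.30°  ·
  (0,2): δ = 109.24°  ·
  (0,3): δ = 56.99°  ✓
  (0,4): δ = 31.08°  ✓
  (0,5): δ = 72.82°  ✓
  (1,2): δ = 153.94°  ·
  (1,3): δ = 101.69°  ·
  (1,4): δ = 13.62°  ✓
  (1,5): δ = 28.11°  ✓
  (2,3): δ = 127.75°  ·
  (2,4): δ = 39.68°  ✓
  (2,5): δ = 2.06°  ✓
  (3,4): δ = 91.93°  ·
  (3,5): δ = 50.19°  ✓
  (4,5): δ = 138.26°  ·
antipodal pairs: 8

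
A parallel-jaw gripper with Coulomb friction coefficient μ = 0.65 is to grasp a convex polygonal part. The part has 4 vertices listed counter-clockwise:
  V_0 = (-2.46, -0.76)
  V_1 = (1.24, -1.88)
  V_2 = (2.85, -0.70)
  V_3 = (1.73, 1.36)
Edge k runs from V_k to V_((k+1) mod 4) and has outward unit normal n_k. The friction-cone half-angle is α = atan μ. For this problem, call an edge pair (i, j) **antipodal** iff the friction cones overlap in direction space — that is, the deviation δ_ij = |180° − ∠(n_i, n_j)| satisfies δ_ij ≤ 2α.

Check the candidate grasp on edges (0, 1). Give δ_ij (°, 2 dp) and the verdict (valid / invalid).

δ = 126.92°, invalid

α = atan 0.65 = 33.02°;  2α = 66.05°
edge 0: e_0 = (+3.70, -1.12);  n_0 = (-0.2897, -0.9571)
edge 1: e_1 = (+1.61, +1.18);  n_1 = (+0.5911, -0.8066)
∠(n_0, n_1) = 53.08°
δ = |180° − 53.08°| = 126.92°
126.92° > 2α = 66.05°  →  invalid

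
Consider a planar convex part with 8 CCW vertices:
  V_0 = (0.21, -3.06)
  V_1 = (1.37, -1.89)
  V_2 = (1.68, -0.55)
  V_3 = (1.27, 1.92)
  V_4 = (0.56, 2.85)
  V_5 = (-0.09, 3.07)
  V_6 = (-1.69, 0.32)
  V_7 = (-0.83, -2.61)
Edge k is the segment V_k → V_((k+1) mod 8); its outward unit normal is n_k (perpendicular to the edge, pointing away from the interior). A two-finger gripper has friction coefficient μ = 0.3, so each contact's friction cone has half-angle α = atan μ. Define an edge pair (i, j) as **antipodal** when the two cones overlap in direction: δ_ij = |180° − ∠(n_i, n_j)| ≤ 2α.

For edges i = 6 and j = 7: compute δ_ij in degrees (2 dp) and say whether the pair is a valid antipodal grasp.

δ = 129.76°, invalid

α = atan 0.3 = 16.70°;  2α = 33.40°
edge 6: e_6 = (+0.86, -2.93);  n_6 = (-0.9595, -0.2816)
edge 7: e_7 = (+1.04, -0.45);  n_7 = (-0.3971, -0.9178)
∠(n_6, n_7) = 50.24°
δ = |180° − 50.24°| = 129.76°
129.76° > 2α = 33.40°  →  invalid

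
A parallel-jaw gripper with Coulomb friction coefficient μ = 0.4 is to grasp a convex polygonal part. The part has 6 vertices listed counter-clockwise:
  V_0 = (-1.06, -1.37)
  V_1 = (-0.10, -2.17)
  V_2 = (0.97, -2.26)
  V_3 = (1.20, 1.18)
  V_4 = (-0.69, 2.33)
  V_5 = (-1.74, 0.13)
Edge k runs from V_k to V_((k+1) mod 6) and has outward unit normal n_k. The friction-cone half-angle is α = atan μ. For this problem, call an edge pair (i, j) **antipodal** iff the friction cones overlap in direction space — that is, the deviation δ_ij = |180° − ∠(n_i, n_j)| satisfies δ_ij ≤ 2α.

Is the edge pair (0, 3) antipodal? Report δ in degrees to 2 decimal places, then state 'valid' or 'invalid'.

α = atan 0.4 = 21.80°;  2α = 43.60°
edge 0: e_0 = (+0.96, -0.80);  n_0 = (-0.6402, -0.7682)
edge 3: e_3 = (-1.89, +1.15);  n_3 = (+0.5198, +0.8543)
∠(n_0, n_3) = 171.51°
δ = |180° − 171.51°| = 8.49°
8.49° ≤ 2α = 43.60°  →  valid

δ = 8.49°, valid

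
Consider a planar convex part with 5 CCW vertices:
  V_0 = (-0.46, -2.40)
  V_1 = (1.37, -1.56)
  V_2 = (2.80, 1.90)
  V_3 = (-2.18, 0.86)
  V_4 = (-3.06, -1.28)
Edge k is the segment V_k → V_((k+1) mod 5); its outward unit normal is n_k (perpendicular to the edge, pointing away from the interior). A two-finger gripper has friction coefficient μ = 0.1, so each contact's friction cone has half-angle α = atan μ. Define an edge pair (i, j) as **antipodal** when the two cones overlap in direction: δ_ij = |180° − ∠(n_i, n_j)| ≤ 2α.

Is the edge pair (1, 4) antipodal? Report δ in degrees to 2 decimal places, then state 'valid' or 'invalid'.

δ = 89.15°, invalid

α = atan 0.1 = 5.71°;  2α = 11.42°
edge 1: e_1 = (+1.43, +3.46);  n_1 = (+0.9242, -0.3820)
edge 4: e_4 = (+2.60, -1.12);  n_4 = (-0.3956, -0.9184)
∠(n_1, n_4) = 90.85°
δ = |180° − 90.85°| = 89.15°
89.15° > 2α = 11.42°  →  invalid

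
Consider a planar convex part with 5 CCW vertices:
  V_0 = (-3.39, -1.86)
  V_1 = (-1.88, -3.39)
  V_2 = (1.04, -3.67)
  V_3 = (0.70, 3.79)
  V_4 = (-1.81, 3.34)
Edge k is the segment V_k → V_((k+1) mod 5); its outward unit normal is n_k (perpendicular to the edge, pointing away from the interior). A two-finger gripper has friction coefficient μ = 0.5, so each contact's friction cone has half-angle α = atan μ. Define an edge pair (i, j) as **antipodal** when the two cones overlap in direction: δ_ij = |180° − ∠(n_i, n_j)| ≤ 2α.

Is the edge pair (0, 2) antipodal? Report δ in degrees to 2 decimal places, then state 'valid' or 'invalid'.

δ = 42.01°, valid

α = atan 0.5 = 26.57°;  2α = 53.13°
edge 0: e_0 = (+1.51, -1.53);  n_0 = (-0.7117, -0.7024)
edge 2: e_2 = (-0.34, +7.46);  n_2 = (+0.9990, +0.0455)
∠(n_0, n_2) = 137.99°
δ = |180° − 137.99°| = 42.01°
42.01° ≤ 2α = 53.13°  →  valid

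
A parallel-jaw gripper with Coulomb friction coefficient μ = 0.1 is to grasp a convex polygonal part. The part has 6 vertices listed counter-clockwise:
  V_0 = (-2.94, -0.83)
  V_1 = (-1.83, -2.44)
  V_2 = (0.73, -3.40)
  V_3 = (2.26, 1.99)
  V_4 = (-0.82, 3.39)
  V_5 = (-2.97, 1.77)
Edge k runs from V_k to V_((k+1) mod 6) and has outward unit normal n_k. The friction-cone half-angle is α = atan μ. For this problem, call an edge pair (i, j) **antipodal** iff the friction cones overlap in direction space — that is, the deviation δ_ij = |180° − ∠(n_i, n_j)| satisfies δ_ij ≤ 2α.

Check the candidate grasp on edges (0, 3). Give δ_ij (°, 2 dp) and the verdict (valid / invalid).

α = atan 0.1 = 5.71°;  2α = 11.42°
edge 0: e_0 = (+1.11, -1.61);  n_0 = (-0.8233, -0.5676)
edge 3: e_3 = (-3.08, +1.40);  n_3 = (+0.4138, +0.9104)
∠(n_0, n_3) = 149.03°
δ = |180° − 149.03°| = 30.97°
30.97° > 2α = 11.42°  →  invalid

δ = 30.97°, invalid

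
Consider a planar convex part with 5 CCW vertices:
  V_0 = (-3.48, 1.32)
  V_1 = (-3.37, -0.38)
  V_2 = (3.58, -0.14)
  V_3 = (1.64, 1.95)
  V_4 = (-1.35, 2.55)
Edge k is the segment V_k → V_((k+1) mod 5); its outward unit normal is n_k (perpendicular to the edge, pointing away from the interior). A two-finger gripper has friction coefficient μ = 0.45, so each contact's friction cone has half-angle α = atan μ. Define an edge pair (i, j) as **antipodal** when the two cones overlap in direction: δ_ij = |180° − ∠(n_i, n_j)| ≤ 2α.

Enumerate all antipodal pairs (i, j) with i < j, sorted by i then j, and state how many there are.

α = atan 0.45 = 24.23°;  2α = 48.46°
n_0 = (-0.9979, -0.0646)
n_1 = (+0.0345, -0.9994)
n_2 = (+0.7329, +0.6803)
n_3 = (+0.1967, +0.9805)
n_4 = (-0.5001, +0.8660)
  (0,1): δ = 91.72°  ·
  (0,2): δ = 39.17°  ✓
  (0,3): δ = 74.95°  ·
  (0,4): δ = 116.30°  ·
  (1,2): δ = 49.11°  ·
  (1,3): δ = 13.32°  ✓
  (1,4): δ = 28.03°  ✓
  (2,3): δ = 144.22°  ·
  (2,4): δ = 102.86°  ·
  (3,4): δ = 138.65°  ·
antipodal pairs: 3

count = 3; pairs: (0,2), (1,3), (1,4)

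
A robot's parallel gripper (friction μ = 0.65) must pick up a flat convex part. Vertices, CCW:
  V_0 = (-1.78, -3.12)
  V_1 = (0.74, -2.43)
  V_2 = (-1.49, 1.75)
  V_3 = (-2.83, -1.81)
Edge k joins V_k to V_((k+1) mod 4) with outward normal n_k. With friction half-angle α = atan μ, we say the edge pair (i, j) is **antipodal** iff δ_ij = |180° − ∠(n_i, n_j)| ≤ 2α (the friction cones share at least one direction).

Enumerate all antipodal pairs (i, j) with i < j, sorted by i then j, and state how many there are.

α = atan 0.65 = 33.02°;  2α = 66.05°
n_0 = (+0.2641, -0.9645)
n_1 = (+0.8823, +0.4707)
n_2 = (-0.9359, +0.3523)
n_3 = (-0.7803, -0.6254)
  (0,1): δ = 77.23°  ·
  (0,2): δ = 54.06°  ✓
  (0,3): δ = 113.40°  ·
  (1,2): δ = 48.71°  ✓
  (1,3): δ = 10.63°  ✓
  (2,3): δ = 120.66°  ·
antipodal pairs: 3

count = 3; pairs: (0,2), (1,2), (1,3)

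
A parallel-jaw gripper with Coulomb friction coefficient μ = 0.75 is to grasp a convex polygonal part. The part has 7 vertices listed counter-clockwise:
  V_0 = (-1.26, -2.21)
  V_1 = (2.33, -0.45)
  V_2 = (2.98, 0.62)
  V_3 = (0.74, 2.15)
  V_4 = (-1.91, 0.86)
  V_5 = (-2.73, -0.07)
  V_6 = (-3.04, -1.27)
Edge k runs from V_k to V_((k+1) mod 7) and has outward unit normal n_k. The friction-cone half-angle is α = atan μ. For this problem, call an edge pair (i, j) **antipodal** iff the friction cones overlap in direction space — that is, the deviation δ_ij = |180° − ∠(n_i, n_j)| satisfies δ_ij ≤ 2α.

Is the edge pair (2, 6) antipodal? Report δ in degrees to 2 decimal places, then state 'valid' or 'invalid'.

δ = 6.50°, valid

α = atan 0.75 = 36.87°;  2α = 73.74°
edge 2: e_2 = (-2.24, +1.53);  n_2 = (+0.5640, +0.8258)
edge 6: e_6 = (+1.78, -0.94);  n_6 = (-0.4670, -0.8843)
∠(n_2, n_6) = 173.50°
δ = |180° − 173.50°| = 6.50°
6.50° ≤ 2α = 73.74°  →  valid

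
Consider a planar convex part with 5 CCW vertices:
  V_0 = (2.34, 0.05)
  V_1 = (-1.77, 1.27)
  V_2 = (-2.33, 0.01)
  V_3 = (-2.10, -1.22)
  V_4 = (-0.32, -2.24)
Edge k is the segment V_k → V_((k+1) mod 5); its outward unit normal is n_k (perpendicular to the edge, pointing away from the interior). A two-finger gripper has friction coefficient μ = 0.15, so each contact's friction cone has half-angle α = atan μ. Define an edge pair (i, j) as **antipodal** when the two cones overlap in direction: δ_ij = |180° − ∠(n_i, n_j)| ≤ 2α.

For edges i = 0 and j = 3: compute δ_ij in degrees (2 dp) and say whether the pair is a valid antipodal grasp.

α = atan 0.15 = 8.53°;  2α = 17.06°
edge 0: e_0 = (-4.11, +1.22);  n_0 = (+0.2846, +0.9587)
edge 3: e_3 = (+1.78, -1.02);  n_3 = (-0.4972, -0.8676)
∠(n_0, n_3) = 166.72°
δ = |180° − 166.72°| = 13.28°
13.28° ≤ 2α = 17.06°  →  valid

δ = 13.28°, valid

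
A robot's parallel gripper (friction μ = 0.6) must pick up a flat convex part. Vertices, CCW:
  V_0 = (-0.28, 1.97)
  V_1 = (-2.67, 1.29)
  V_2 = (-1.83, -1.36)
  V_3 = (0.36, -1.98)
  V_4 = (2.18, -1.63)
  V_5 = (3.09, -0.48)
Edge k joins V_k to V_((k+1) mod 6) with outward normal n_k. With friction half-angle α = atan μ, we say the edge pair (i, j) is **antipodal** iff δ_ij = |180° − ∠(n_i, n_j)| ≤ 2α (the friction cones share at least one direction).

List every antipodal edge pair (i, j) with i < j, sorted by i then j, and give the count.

α = atan 0.6 = 30.96°;  2α = 61.93°
n_0 = (-0.2737, +0.9618)
n_1 = (-0.9533, -0.3022)
n_2 = (-0.2724, -0.9622)
n_3 = (+0.1888, -0.9820)
n_4 = (+0.7842, -0.6205)
n_5 = (+0.5880, +0.8088)
  (0,1): δ = 88.29°  ·
  (0,2): δ = 31.69°  ✓
  (0,3): δ = 5.00°  ✓
  (0,4): δ = 35.76°  ✓
  (0,5): δ = 128.10°  ·
  (1,2): δ = 123.39°  ·
  (1,3): δ = 96.70°  ·
  (1,4): δ = 55.94°  ✓
  (1,5): δ = 36.40°  ✓
  (2,3): δ = 153.31°  ·
  (2,4): δ = 112.55°  ·
  (2,5): δ = 20.21°  ✓
  (3,4): δ = 139.24°  ·
  (3,5): δ = 46.90°  ✓
  (4,5): δ = 87.66°  ·
antipodal pairs: 7

count = 7; pairs: (0,2), (0,3), (0,4), (1,4), (1,5), (2,5), (3,5)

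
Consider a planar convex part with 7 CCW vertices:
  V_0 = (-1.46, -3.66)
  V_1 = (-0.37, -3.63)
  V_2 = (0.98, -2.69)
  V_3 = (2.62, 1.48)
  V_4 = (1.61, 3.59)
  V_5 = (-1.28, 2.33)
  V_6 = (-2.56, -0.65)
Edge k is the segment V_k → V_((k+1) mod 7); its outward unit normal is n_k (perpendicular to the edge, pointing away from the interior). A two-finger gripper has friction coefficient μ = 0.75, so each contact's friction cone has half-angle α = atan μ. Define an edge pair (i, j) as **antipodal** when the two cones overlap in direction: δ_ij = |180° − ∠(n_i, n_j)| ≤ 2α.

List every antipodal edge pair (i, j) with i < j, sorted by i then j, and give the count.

count = 10; pairs: (0,3), (0,4), (0,5), (1,4), (1,5), (2,4), (2,5), (2,6), (3,5), (3,6)

α = atan 0.75 = 36.87°;  2α = 73.74°
n_0 = (+0.0275, -0.9996)
n_1 = (+0.5714, -0.8207)
n_2 = (+0.9306, -0.3660)
n_3 = (+0.9020, +0.4318)
n_4 = (-0.3997, +0.9167)
n_5 = (-0.9188, +0.3947)
n_6 = (-0.9392, -0.3432)
  (0,1): δ = 146.73°  ·
  (0,2): δ = 113.05°  ·
  (0,3): δ = 66.00°  ✓
  (0,4): δ = 21.98°  ✓
  (0,5): δ = 65.18°  ✓
  (0,6): δ = 108.50°  ·
  (1,2): δ = 146.32°  ·
  (1,3): δ = 99.27°  ·
  (1,4): δ = 11.29°  ✓
  (1,5): δ = 31.91°  ✓
  (1,6): δ = 75.23°  ·
  (2,3): δ = 132.95°  ·
  (2,4): δ = 44.97°  ✓
  (2,5): δ = 1.78°  ✓
  (2,6): δ = 41.54°  ✓
  (3,4): δ = 92.02°  ·
  (3,5): δ = 48.82°  ✓
  (3,6): δ = 5.50°  ✓
  (4,5): δ = 136.80°  ·
  (4,6): δ = 93.48°  ·
  (5,6): δ = 136.68°  ·
antipodal pairs: 10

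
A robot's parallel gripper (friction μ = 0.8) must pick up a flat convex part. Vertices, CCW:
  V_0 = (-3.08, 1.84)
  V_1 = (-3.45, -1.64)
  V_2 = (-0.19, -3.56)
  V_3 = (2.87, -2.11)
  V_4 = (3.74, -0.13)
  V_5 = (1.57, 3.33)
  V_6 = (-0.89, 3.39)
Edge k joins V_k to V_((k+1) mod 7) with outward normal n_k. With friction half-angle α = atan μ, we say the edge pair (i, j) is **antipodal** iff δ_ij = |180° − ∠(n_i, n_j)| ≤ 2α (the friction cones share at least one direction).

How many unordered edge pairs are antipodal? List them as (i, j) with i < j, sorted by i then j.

count = 10; pairs: (0,2), (0,3), (0,4), (1,4), (1,5), (1,6), (2,5), (2,6), (3,5), (3,6)

α = atan 0.8 = 38.66°;  2α = 77.32°
n_0 = (-0.9944, +0.1057)
n_1 = (-0.5075, -0.8617)
n_2 = (+0.4282, -0.9037)
n_3 = (+0.9155, -0.4023)
n_4 = (+0.8472, +0.5313)
n_5 = (+0.0244, +0.9997)
n_6 = (-0.5777, +0.8162)
  (0,1): δ = 114.43°  ·
  (0,2): δ = 58.58°  ✓
  (0,3): δ = 17.65°  ✓
  (0,4): δ = 38.16°  ✓
  (0,5): δ = 94.67°  ·
  (0,6): δ = 131.36°  ·
  (1,2): δ = 124.15°  ·
  (1,3): δ = 83.22°  ·
  (1,4): δ = 27.41°  ✓
  (1,5): δ = 29.10°  ✓
  (1,6): δ = 65.79°  ✓
  (2,3): δ = 139.07°  ·
  (2,4): δ = 83.26°  ·
  (2,5): δ = 26.75°  ✓
  (2,6): δ = 9.94°  ✓
  (3,4): δ = 124.18°  ·
  (3,5): δ = 67.68°  ✓
  (3,6): δ = 30.99°  ✓
  (4,5): δ = 123.49°  ·
  (4,6): δ = 86.81°  ·
  (5,6): δ = 143.31°  ·
antipodal pairs: 10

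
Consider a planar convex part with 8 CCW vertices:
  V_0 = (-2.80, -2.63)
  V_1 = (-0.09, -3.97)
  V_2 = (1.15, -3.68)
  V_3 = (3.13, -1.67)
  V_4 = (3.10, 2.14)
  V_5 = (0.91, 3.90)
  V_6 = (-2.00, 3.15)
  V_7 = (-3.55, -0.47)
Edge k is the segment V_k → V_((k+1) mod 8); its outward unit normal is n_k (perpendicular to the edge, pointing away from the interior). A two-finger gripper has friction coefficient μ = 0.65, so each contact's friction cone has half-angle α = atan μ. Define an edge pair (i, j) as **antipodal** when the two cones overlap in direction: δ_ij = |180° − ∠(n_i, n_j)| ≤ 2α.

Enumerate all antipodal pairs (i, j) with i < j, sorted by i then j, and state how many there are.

α = atan 0.65 = 33.02°;  2α = 66.05°
n_0 = (-0.4432, -0.8964)
n_1 = (+0.2277, -0.9737)
n_2 = (+0.7124, -0.7018)
n_3 = (+1.0000, +0.0079)
n_4 = (+0.6264, +0.7795)
n_5 = (-0.2496, +0.9684)
n_6 = (-0.9193, +0.3936)
n_7 = (-0.9447, -0.3280)
  (0,1): δ = 140.53°  ·
  (0,2): δ = 108.26°  ·
  (0,3): δ = 63.24°  ✓
  (0,4): δ = 12.48°  ✓
  (0,5): δ = 40.76°  ✓
  (0,6): δ = 93.13°  ·
  (0,7): δ = 135.46°  ·
  (1,2): δ = 147.73°  ·
  (1,3): δ = 102.71°  ·
  (1,4): δ = 51.95°  ✓
  (1,5): δ = 1.29°  ✓
  (1,6): δ = 53.66°  ✓
  (1,7): δ = 95.98°  ·
  (2,3): δ = 134.98°  ·
  (2,4): δ = 84.22°  ·
  (2,5): δ = 30.98°  ✓
  (2,6): δ = 21.39°  ✓
  (2,7): δ = 63.72°  ✓
  (3,4): δ = 129.24°  ·
  (3,5): δ = 76.00°  ·
  (3,6): δ = 23.63°  ✓
  (3,7): δ = 18.70°  ✓
  (4,5): δ = 126.76°  ·
  (4,6): δ = 74.39°  ·
  (4,7): δ = 32.06°  ✓
  (5,6): δ = 127.63°  ·
  (5,7): δ = 85.30°  ·
  (6,7): δ = 137.67°  ·
antipodal pairs: 12

count = 12; pairs: (0,3), (0,4), (0,5), (1,4), (1,5), (1,6), (2,5), (2,6), (2,7), (3,6), (3,7), (4,7)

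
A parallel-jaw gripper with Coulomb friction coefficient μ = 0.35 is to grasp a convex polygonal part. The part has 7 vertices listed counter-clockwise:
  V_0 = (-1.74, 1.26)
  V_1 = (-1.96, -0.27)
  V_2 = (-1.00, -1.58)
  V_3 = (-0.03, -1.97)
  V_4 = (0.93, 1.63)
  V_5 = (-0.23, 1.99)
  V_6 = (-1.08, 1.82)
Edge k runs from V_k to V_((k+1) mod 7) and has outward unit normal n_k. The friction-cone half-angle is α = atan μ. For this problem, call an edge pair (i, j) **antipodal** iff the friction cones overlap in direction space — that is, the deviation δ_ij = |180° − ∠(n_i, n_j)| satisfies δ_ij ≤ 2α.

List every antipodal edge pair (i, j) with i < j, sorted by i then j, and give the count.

count = 5; pairs: (0,3), (1,4), (2,4), (2,5), (3,6)

α = atan 0.35 = 19.29°;  2α = 38.58°
n_0 = (-0.9898, +0.1423)
n_1 = (-0.8066, -0.5911)
n_2 = (-0.3730, -0.9278)
n_3 = (+0.9662, -0.2577)
n_4 = (+0.2964, +0.9551)
n_5 = (-0.1961, +0.9806)
n_6 = (-0.6470, +0.7625)
  (0,1): δ = 135.58°  ·
  (0,2): δ = 103.72°  ·
  (0,3): δ = 6.75°  ✓
  (0,4): δ = 80.94°  ·
  (0,5): δ = 109.49°  ·
  (0,6): δ = 138.50°  ·
  (1,2): δ = 148.14°  ·
  (1,3): δ = 51.17°  ·
  (1,4): δ = 36.52°  ✓
  (1,5): δ = 65.08°  ·
  (1,6): δ = 94.08°  ·
  (2,3): δ = 83.03°  ·
  (2,4): δ = 4.66°  ✓
  (2,5): δ = 33.21°  ✓
  (2,6): δ = 62.22°  ·
  (3,4): δ = 92.31°  ·
  (3,5): δ = 63.76°  ·
  (3,6): δ = 34.75°  ✓
  (4,5): δ = 151.45°  ·
  (4,6): δ = 122.44°  ·
  (5,6): δ = 151.00°  ·
antipodal pairs: 5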